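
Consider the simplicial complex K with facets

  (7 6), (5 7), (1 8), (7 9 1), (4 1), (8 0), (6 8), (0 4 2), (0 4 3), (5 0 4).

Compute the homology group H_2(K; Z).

We work with the vertex ordering 0 < 1 < 2 < 3 < 4 < 5 < 6 < 7 < 8 < 9. The simplices of K, each written with vertices in increasing order, are:

  0-simplices (10): [0], [1], [2], [3], [4], [5], [6], [7], [8], [9]
  1-simplices (16): [0,2], [0,3], [0,4], [0,5], [0,8], [1,4], [1,7], [1,8], [1,9], [2,4], [3,4], [4,5], [5,7], [6,7], [6,8], [7,9]
  2-simplices (4): [0,2,4], [0,3,4], [0,4,5], [1,7,9]

Hence C_0 ≅ Z^10, C_1 ≅ Z^16, C_2 ≅ Z^4.

∂_1: C_1 → C_0 maps an edge to its endpoints' difference, ∂[p,q] = q − p. For instance
  ∂[3,4] = [4] − [3].
The 10×16 boundary matrix has rank 9 and Smith normal form diag(1,1,1,1,1,1,1,1,1).

∂_2: C_2 → C_1 acts by ∂[p,q,r] = [q,r] − [p,r] + [p,q]. For instance
  ∂[0,3,4] = [3,4] − [0,4] + [0,3],
  ∂[1,7,9] = [7,9] − [1,9] + [1,7].
The 16×4 boundary matrix has rank 4 and Smith normal form diag(1,1,1,1).

From H_k ≅ ker(∂_k) / im(∂_{k+1}) we obtain:

  H_2: rank ker ∂_2 − rank ∂_3 = (4 − 4) − 0 = 0, and there is no ∂_3, so H_2 ≅ 0.

H_2 = 0.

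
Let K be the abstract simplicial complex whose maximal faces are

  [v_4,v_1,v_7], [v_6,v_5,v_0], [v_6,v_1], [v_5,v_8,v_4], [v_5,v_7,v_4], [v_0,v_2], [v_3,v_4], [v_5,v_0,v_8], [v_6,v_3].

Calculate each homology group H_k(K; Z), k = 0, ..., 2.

K has 9 vertices, 15 edges, 5 triangles.
rank ∂_0 = 0, rank ∂_1 = 8 ⇒ b_0 = 9 − 0 − 8 = 1; all invariant factors of ∂_1 are 1 so no torsion. So H_0 = Z.
rank ∂_1 = 8, rank ∂_2 = 5 ⇒ b_1 = 15 − 8 − 5 = 2; all invariant factors of ∂_2 are 1 so no torsion. So H_1 = Z^2.
rank ∂_2 = 5, rank ∂_3 = 0 ⇒ b_2 = 5 − 5 − 0 = 0. So H_2 = 0.

H_0 = Z,  H_1 = Z^2,  H_2 = 0.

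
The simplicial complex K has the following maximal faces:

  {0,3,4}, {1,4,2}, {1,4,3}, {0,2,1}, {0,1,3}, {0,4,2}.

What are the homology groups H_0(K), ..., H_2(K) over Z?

We work with the vertex ordering 0 < 1 < 2 < 3 < 4. The simplices of K, each written with vertices in increasing order, are:

  0-simplices (5): [0], [1], [2], [3], [4]
  1-simplices (9): [0,1], [0,2], [0,3], [0,4], [1,2], [1,3], [1,4], [2,4], [3,4]
  2-simplices (6): [0,1,2], [0,1,3], [0,2,4], [0,3,4], [1,2,4], [1,3,4]

so the chain groups are C_0 ≅ Z^5, C_1 ≅ Z^9, C_2 ≅ Z^6.

The boundary map ∂_1: C_1 → C_0 sends each edge [p,q] (with p < q) to q − p. For instance
  ∂[1,2] = [2] − [1].
The 5×9 boundary matrix has rank 4 and Smith normal form diag(1,1,1,1).

The boundary map ∂_2: C_2 → C_1 maps a triangle to the signed sum of its edges. For instance
  ∂[0,1,2] = [1,2] − [0,2] + [0,1],
  ∂[0,3,4] = [3,4] − [0,4] + [0,3].
The resulting 9×6 matrix has rank 5, and its Smith normal form has invariant factors (1,1,1,1,1).

Now H_k = ker ∂_k / im ∂_{k+1}, so:

  H_0: rank C_0 − rank ∂_1 = 5 − 4 = 1, and the invariant factors of ∂_1 are all 1, so H_0 = Z.
  H_1: rank ker ∂_1 − rank ∂_2 = (9 − 4) − 5 = 0, and the invariant factors of ∂_2 are all 1, so H_1 = 0.
  H_2: rank ker ∂_2 − rank ∂_3 = (6 − 5) − 0 = 1, and there is no ∂_3, so H_2 = Z.

As a check, the Euler characteristic is 5 − 9 + 6 = 2, which agrees with 1 − 0 + 1 = 2.
(K is a triangulation of the 2-sphere S^2.)

H_0 ≅ Z,  H_1 = 0,  H_2 ≅ Z.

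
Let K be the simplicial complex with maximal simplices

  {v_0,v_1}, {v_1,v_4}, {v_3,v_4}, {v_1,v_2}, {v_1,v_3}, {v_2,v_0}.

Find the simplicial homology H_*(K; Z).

Order the vertices as v_0 < v_1 < v_2 < v_3 < v_4. Listing each simplex with vertices in this order, K has dimension 1 with simplices:

  0-simplices (5): [v_0], [v_1], [v_2], [v_3], [v_4]
  1-simplices (6): [v_0,v_1], [v_0,v_2], [v_1,v_2], [v_1,v_3], [v_1,v_4], [v_3,v_4]

giving chain groups C_0 ≅ Z^5, C_1 ≅ Z^6.

Boundary ∂_1: C_1 → C_0 sends each edge [p,q] (with p < q) to q − p. For instance
  ∂[v_1,v_3] = [v_3] − [v_1].
This gives a 5×6 integer matrix of rank 4; reducing to Smith normal form yields diagonal entries (1,1,1,1).

Computing H_k = (kernel of ∂_k) / (image of ∂_{k+1}):

  H_0: rank C_0 − rank ∂_1 = 5 − 4 = 1, and the invariant factors of ∂_1 are all 1, so H_0 ≅ Z.
  H_1: rank ker ∂_1 − rank ∂_2 = (6 − 4) − 0 = 2, and there is no ∂_2, so H_1 ≅ Z^2.

H_0 ≅ Z,  H_1 ≅ Z^2.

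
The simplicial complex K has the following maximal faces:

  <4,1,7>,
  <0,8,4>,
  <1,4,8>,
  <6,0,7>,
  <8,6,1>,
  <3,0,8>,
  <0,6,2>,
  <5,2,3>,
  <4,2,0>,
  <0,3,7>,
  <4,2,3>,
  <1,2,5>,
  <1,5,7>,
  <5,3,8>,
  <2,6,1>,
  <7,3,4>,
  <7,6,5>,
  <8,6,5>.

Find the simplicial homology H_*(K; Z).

H_0 = Z,  H_1 = Z ⊕ Z/2,  H_2 = 0.

Take the total order 0 < 1 < 2 < 3 < 4 < 5 < 6 < 7 < 8 on the vertex set. Then K (dimension 2) consists of the simplices:

  0-simplices (9): [0], [1], [2], [3], [4], [5], [6], [7], [8]
  1-simplices (27): (27 of them)
  2-simplices (18): [0,2,4], [0,2,6], [0,3,7], [0,3,8], [0,4,8], [0,6,7], [1,2,5], [1,2,6], [1,4,7], [1,4,8], [1,5,7], [1,6,8], [2,3,4], [2,3,5], [3,4,7], [3,5,8], [5,6,7], [5,6,8]

Hence C_0 ≅ Z^9, C_1 ≅ Z^27, C_2 ≅ Z^18.

Boundary ∂_1: C_1 → C_0 maps an edge to its endpoints' difference, ∂[p,q] = q − p. For instance
  ∂[6,7] = [7] − [6].
The 9×27 boundary matrix has rank 8 and Smith normal form diag(1,1,1,1,1,1,1,1).

∂_2: C_2 → C_1 maps a triangle to the signed sum of its edges. For instance
  ∂[3,4,7] = [4,7] − [3,7] + [3,4],
  ∂[1,4,8] = [4,8] − [1,8] + [1,4].
As a 27×18 matrix over Z this has rank 18, with invariant factors (1,1,1,1,1,1,1,1,1,1,1,1,1,1,1,1,1,2).

Now H_k = ker ∂_k / im ∂_{k+1}, so:

  H_0: rank C_0 − rank ∂_1 = 9 − 8 = 1, and the invariant factors of ∂_1 are all 1, so H_0 ≅ Z.
  H_1: rank ker ∂_1 − rank ∂_2 = (27 − 8) − 18 = 1, and ∂_2 has invariant factor 2 > 1, so H_1 ≅ Z ⊕ Z/2.
  H_2: rank ker ∂_2 − rank ∂_3 = (18 − 18) − 0 = 0, and there is no ∂_3, so H_2 ≅ 0.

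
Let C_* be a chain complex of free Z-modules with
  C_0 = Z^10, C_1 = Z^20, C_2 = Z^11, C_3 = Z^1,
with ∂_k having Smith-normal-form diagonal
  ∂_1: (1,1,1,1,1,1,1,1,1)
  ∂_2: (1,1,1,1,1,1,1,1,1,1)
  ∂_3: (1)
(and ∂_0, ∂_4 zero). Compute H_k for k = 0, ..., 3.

H_0: b_0 = 10 − 0 − 9 = 1; torsion from ∂_1 factors > 1: none. So H_0 ≅ Z.
H_1: b_1 = 20 − 9 − 10 = 1; torsion from ∂_2 factors > 1: none. So H_1 ≅ Z.
H_2: b_2 = 11 − 10 − 1 = 0; torsion from ∂_3 factors > 1: none. So H_2 ≅ 0.
H_3: b_3 = 1 − 1 − 0 = 0; torsion from ∂_4 factors > 1: none. So H_3 ≅ 0.

H_0 ≅ Z,  H_1 ≅ Z,  H_2 = 0,  H_3 = 0.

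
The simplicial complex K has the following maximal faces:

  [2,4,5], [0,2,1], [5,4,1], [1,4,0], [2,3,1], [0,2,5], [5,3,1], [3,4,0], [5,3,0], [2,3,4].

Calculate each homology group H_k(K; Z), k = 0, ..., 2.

H_0 ≅ Z,  H_1 ≅ Z/2,  H_2 = 0.

Order the vertices as 0 < 1 < 2 < 3 < 4 < 5. Listing each simplex with vertices in this order, K has dimension 2 with simplices:

  0-simplices (6): [0], [1], [2], [3], [4], [5]
  1-simplices (15): [0,1], [0,2], [0,3], [0,4], [0,5], [1,2], [1,3], [1,4], [1,5], [2,3], [2,4], [2,5], [3,4], [3,5], [4,5]
  2-simplices (10): [0,1,2], [0,1,4], [0,2,5], [0,3,4], [0,3,5], [1,2,3], [1,3,5], [1,4,5], [2,3,4], [2,4,5]

Hence C_0 ≅ Z^6, C_1 ≅ Z^15, C_2 ≅ Z^10.

Boundary ∂_1: C_1 → C_0 maps an edge to its endpoints' difference, ∂[p,q] = q − p. For instance
  ∂[0,4] = [4] − [0].
The 6×15 boundary matrix has rank 5 and Smith normal form diag(1,1,1,1,1).

Boundary ∂_2: C_2 → C_1 maps a triangle to the signed sum of its edges. For instance
  ∂[0,3,4] = [3,4] − [0,4] + [0,3],
  ∂[1,2,3] = [2,3] − [1,3] + [1,2].
The 15×10 boundary matrix has rank 10 and Smith normal form diag(1,1,1,1,1,1,1,1,1,2).

Now H_k = ker ∂_k / im ∂_{k+1}, so:

  H_0: rank C_0 − rank ∂_1 = 6 − 5 = 1, and the invariant factors of ∂_1 are all 1, so H_0 = Z.
  H_1: rank ker ∂_1 − rank ∂_2 = (15 − 5) − 10 = 0, and ∂_2 has invariant factor 2 > 1, so H_1 = Z/2.
  H_2: rank ker ∂_2 − rank ∂_3 = (10 − 10) − 0 = 0, and there is no ∂_3, so H_2 = 0.

As a check, the Euler characteristic is 6 − 15 + 10 = 1, which agrees with 1 − 0 + 0 = 1.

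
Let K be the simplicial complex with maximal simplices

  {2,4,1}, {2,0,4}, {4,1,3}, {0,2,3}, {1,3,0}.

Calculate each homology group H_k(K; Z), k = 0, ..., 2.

Order the vertices as 0 < 1 < 2 < 3 < 4. Listing each simplex with vertices in this order, K has dimension 2 with simplices:

  0-simplices (5): [0], [1], [2], [3], [4]
  1-simplices (10): [0,1], [0,2], [0,3], [0,4], [1,2], [1,3], [1,4], [2,3], [2,4], [3,4]
  2-simplices (5): [0,1,3], [0,2,3], [0,2,4], [1,2,4], [1,3,4]

giving chain groups C_0 ≅ Z^5, C_1 ≅ Z^10, C_2 ≅ Z^5.

∂_1: C_1 → C_0 is given by ∂[p,q] = [q] − [p]. For instance
  ∂[2,4] = [4] − [2].
As a 5×10 matrix over Z this has rank 4, with invariant factors (1,1,1,1).

The boundary map ∂_2: C_2 → C_1 sends each 2-simplex [p,q,r] to [q,r] − [p,r] + [p,q]. For instance
  ∂[0,2,3] = [2,3] − [0,3] + [0,2],
  ∂[0,2,4] = [2,4] − [0,4] + [0,2].
The resulting 10×5 matrix has rank 5, and its Smith normal form has invariant factors (1,1,1,1,1).

Now H_k = ker ∂_k / im ∂_{k+1}, so:

  H_0: rank C_0 − rank ∂_1 = 5 − 4 = 1, and the invariant factors of ∂_1 are all 1, so H_0 ≅ Z.
  H_1: rank ker ∂_1 − rank ∂_2 = (10 − 4) − 5 = 1, and the invariant factors of ∂_2 are all 1, so H_1 ≅ Z.
  H_2: rank ker ∂_2 − rank ∂_3 = (5 − 5) − 0 = 0, and there is no ∂_3, so H_2 ≅ 0.

(K is a triangulation of the Möbius band.)

H_0 = Z,  H_1 = Z,  H_2 = 0.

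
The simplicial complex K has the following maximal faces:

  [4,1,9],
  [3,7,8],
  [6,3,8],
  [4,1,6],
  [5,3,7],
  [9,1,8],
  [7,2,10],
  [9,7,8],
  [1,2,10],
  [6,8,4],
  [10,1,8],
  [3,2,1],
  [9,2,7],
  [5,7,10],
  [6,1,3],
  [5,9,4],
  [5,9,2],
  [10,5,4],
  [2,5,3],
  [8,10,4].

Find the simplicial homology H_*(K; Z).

H_0 = Z,  H_1 = Z ⊕ Z/2,  H_2 = 0.

K has 10 vertices, 30 edges, 20 triangles.
rank ∂_0 = 0, rank ∂_1 = 9 ⇒ b_0 = 10 − 0 − 9 = 1; all invariant factors of ∂_1 are 1 so no torsion. So H_0 ≅ Z.
rank ∂_1 = 9, rank ∂_2 = 20 ⇒ b_1 = 30 − 9 − 20 = 1; ∂_2 has invariant factor(s) [2] giving torsion. So H_1 ≅ Z ⊕ Z/2.
rank ∂_2 = 20, rank ∂_3 = 0 ⇒ b_2 = 20 − 20 − 0 = 0. So H_2 ≅ 0.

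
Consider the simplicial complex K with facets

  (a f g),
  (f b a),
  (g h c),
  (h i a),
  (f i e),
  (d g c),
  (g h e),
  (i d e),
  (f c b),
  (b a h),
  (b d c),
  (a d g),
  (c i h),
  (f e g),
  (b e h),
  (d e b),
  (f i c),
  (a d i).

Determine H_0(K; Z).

H_0 ≅ Z.

K has 9 vertices, 27 edges, 18 triangles.
rank ∂_0 = 0, rank ∂_1 = 8 ⇒ b_0 = 9 − 0 − 8 = 1; all invariant factors of ∂_1 are 1 so no torsion. So H_0 ≅ Z.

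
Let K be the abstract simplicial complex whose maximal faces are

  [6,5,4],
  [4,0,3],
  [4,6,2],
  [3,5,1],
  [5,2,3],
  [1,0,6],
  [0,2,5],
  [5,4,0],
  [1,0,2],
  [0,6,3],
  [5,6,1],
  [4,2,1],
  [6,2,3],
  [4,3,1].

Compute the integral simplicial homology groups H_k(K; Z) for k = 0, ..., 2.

Take the total order 0 < 1 < 2 < 3 < 4 < 5 < 6 on the vertex set. Then K (dimension 2) consists of the simplices:

  0-simplices (7): [0], [1], [2], [3], [4], [5], [6]
  1-simplices (21): [0,1], [0,2], [0,3], [0,4], [0,5], [0,6], [1,2], [1,3], [1,4], [1,5], [1,6], [2,3], [2,4], [2,5], [2,6], [3,4], [3,5], [3,6], [4,5], [4,6], [5,6]
  2-simplices (14): [0,1,2], [0,1,6], [0,2,5], [0,3,4], [0,3,6], [0,4,5], [1,2,4], [1,3,4], [1,3,5], [1,5,6], [2,3,5], [2,3,6], [2,4,6], [4,5,6]

Hence C_0 ≅ Z^7, C_1 ≅ Z^21, C_2 ≅ Z^14.

The boundary map ∂_1: C_1 → C_0 sends each edge [p,q] (with p < q) to q − p.
As a 7×21 matrix over Z this has rank 6, with invariant factors (1,1,1,1,1,1).

∂_2: C_2 → C_1 maps a triangle to the signed sum of its edges. For instance
  ∂[4,5,6] = [5,6] − [4,6] + [4,5],
  ∂[0,1,2] = [1,2] − [0,2] + [0,1].
This gives a 21×14 integer matrix of rank 13; reducing to Smith normal form yields diagonal entries (1,1,1,1,1,1,1,1,1,1,1,1,1).

From H_k ≅ ker(∂_k) / im(∂_{k+1}) we obtain:

  H_0: rank C_0 − rank ∂_1 = 7 − 6 = 1, and the invariant factors of ∂_1 are all 1, so H_0 = Z.
  H_1: rank ker ∂_1 − rank ∂_2 = (21 − 6) − 13 = 2, and the invariant factors of ∂_2 are all 1, so H_1 = Z^2.
  H_2: rank ker ∂_2 − rank ∂_3 = (14 − 13) − 0 = 1, and there is no ∂_3, so H_2 = Z.

As a check, the Euler characteristic is 7 − 21 + 14 = 0, which agrees with 1 − 2 + 1 = 0.

H_0 = Z,  H_1 = Z^2,  H_2 = Z.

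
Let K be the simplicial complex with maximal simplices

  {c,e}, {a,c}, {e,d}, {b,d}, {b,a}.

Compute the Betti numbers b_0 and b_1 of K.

b_0 = 1, b_1 = 1.

Fix the vertex order a < b < c < d < e and write every simplex with vertices in increasing order. Then dim K = 1 and the simplices of K are:

  0-simplices (5): a, b, c, d, e
  1-simplices (5): ab, ac, bd, ce, de

so the chain groups are C_0 ≅ Z^5, C_1 ≅ Z^5.

Boundary ∂_1: C_1 → C_0 is given by ∂[p,q] = [q] − [p].
As a 5×5 matrix over Z this has rank 4, with invariant factors (1,1,1,1).

Computing H_k = (kernel of ∂_k) / (image of ∂_{k+1}):

  H_0: rank C_0 − rank ∂_1 = 5 − 4 = 1, and the invariant factors of ∂_1 are all 1, so H_0 ≅ Z.
  H_1: rank ker ∂_1 − rank ∂_2 = (5 − 4) − 0 = 1, and there is no ∂_2, so H_1 ≅ Z.

(K is a triangulation of the circle S^1.)

Hence the Betti numbers are b_0 = 1, b_1 = 1.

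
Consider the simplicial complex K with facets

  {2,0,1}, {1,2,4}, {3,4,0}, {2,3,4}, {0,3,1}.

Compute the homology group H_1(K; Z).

We work with the vertex ordering 0 < 1 < 2 < 3 < 4. The simplices of K, each written with vertices in increasing order, are:

  0-simplices (5): [0], [1], [2], [3], [4]
  1-simplices (10): [0,1], [0,2], [0,3], [0,4], [1,2], [1,3], [1,4], [2,3], [2,4], [3,4]
  2-simplices (5): [0,1,2], [0,1,3], [0,3,4], [1,2,4], [2,3,4]

giving chain groups C_0 ≅ Z^5, C_1 ≅ Z^10, C_2 ≅ Z^5.

The boundary map ∂_1: C_1 → C_0 sends each edge [p,q] (with p < q) to q − p. For instance
  ∂[0,4] = [4] − [0].
The resulting 5×10 matrix has rank 4, and its Smith normal form has invariant factors (1,1,1,1).

Boundary ∂_2: C_2 → C_1 acts by ∂[p,q,r] = [q,r] − [p,r] + [p,q]. For instance
  ∂[0,1,3] = [1,3] − [0,3] + [0,1],
  ∂[0,1,2] = [1,2] − [0,2] + [0,1].
As a 10×5 matrix over Z this has rank 5, with invariant factors (1,1,1,1,1).

Now H_k = ker ∂_k / im ∂_{k+1}, so:

  H_1: rank ker ∂_1 − rank ∂_2 = (10 − 4) − 5 = 1, and the invariant factors of ∂_2 are all 1, so H_1 = Z.

H_1 ≅ Z.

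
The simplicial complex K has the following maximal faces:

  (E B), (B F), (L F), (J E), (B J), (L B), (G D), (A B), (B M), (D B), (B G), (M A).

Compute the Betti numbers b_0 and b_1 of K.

Take the total order A < B < D < E < F < G < J < L < M on the vertex set. Then K (dimension 1) consists of the simplices:

  0-simplices (9): A, B, D, E, F, G, J, L, M
  1-simplices (12): AB, AM, BD, BE, BF, BG, BJ, BL, BM, DG, EJ, FL

so the chain groups are C_0 ≅ Z^9, C_1 ≅ Z^12.

Boundary ∂_1: C_1 → C_0 sends each edge [p,q] (with p < q) to q − p. For instance
  ∂BE = E − B.
The resulting 9×12 matrix has rank 8, and its Smith normal form has invariant factors (1,1,1,1,1,1,1,1).

From H_k ≅ ker(∂_k) / im(∂_{k+1}) we obtain:

  H_0: rank C_0 − rank ∂_1 = 9 − 8 = 1, and the invariant factors of ∂_1 are all 1, so H_0 = Z.
  H_1: rank ker ∂_1 − rank ∂_2 = (12 − 8) − 0 = 4, and there is no ∂_2, so H_1 = Z^4.

As a check, the Euler characteristic is 9 − 12 = -3, which agrees with 1 − 4 = -3.

Hence the Betti numbers are b_0 = 1, b_1 = 4.

b_0 = 1, b_1 = 4.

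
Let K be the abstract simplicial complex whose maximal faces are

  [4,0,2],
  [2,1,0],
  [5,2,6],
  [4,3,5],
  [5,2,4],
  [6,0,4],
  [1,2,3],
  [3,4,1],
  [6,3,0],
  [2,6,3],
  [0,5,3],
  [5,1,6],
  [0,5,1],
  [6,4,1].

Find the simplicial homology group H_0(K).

H_0 ≅ Z.

Take the total order 0 < 1 < 2 < 3 < 4 < 5 < 6 on the vertex set. Then K (dimension 2) consists of the simplices:

  0-simplices (7): [0], [1], [2], [3], [4], [5], [6]
  1-simplices (21): [0,1], [0,2], [0,3], [0,4], [0,5], [0,6], [1,2], [1,3], [1,4], [1,5], [1,6], [2,3], [2,4], [2,5], [2,6], [3,4], [3,5], [3,6], [4,5], [4,6], [5,6]
  2-simplices (14): [0,1,2], [0,1,5], [0,2,4], [0,3,5], [0,3,6], [0,4,6], [1,2,3], [1,3,4], [1,4,6], [1,5,6], [2,3,6], [2,4,5], [2,5,6], [3,4,5]

giving chain groups C_0 ≅ Z^7, C_1 ≅ Z^21, C_2 ≅ Z^14.

Boundary ∂_1: C_1 → C_0 maps an edge to its endpoints' difference, ∂[p,q] = q − p. For instance
  ∂[3,4] = [4] − [3].
The 7×21 boundary matrix has rank 6 and Smith normal form diag(1,1,1,1,1,1).

The boundary map ∂_2: C_2 → C_1 acts by ∂[p,q,r] = [q,r] − [p,r] + [p,q]. For instance
  ∂[1,3,4] = [3,4] − [1,4] + [1,3],
  ∂[0,3,6] = [3,6] − [0,6] + [0,3].
The 21×14 boundary matrix has rank 13 and Smith normal form diag(1,1,1,1,1,1,1,1,1,1,1,1,1).

Reading off H_k = ker ∂_k / im ∂_{k+1}:

  H_0: rank C_0 − rank ∂_1 = 7 − 6 = 1, and the invariant factors of ∂_1 are all 1, so H_0 ≅ Z.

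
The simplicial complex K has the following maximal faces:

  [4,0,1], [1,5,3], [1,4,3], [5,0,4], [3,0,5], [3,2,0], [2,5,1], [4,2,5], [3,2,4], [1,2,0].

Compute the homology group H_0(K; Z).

Fix the vertex order 0 < 1 < 2 < 3 < 4 < 5 and write every simplex with vertices in increasing order. Then dim K = 2 and the simplices of K are:

  0-simplices (6): [0], [1], [2], [3], [4], [5]
  1-simplices (15): [0,1], [0,2], [0,3], [0,4], [0,5], [1,2], [1,3], [1,4], [1,5], [2,3], [2,4], [2,5], [3,4], [3,5], [4,5]
  2-simplices (10): [0,1,2], [0,1,4], [0,2,3], [0,3,5], [0,4,5], [1,2,5], [1,3,4], [1,3,5], [2,3,4], [2,4,5]

Hence C_0 ≅ Z^6, C_1 ≅ Z^15, C_2 ≅ Z^10.

∂_1: C_1 → C_0 is given by ∂[p,q] = [q] − [p]. For instance
  ∂[2,3] = [3] − [2].
As a 6×15 matrix over Z this has rank 5, with invariant factors (1,1,1,1,1).

∂_2: C_2 → C_1 sends each 2-simplex [p,q,r] to [q,r] − [p,r] + [p,q]. For instance
  ∂[1,3,4] = [3,4] − [1,4] + [1,3],
  ∂[2,3,4] = [3,4] − [2,4] + [2,3].
The 15×10 boundary matrix has rank 10 and Smith normal form diag(1,1,1,1,1,1,1,1,1,2).

Now H_k = ker ∂_k / im ∂_{k+1}, so:

  H_0: rank C_0 − rank ∂_1 = 6 − 5 = 1, and the invariant factors of ∂_1 are all 1, so H_0 ≅ Z.

(K is a triangulation of the real projective plane RP^2.)

H_0 = Z.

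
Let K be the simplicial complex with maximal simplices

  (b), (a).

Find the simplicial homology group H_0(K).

We work with the vertex ordering a < b. The simplices of K, each written with vertices in increasing order, are:

  0-simplices (2): a, b

so the chain groups are C_0 ≅ Z^2.

Now H_k = ker ∂_k / im ∂_{k+1}, so:

  H_0: rank C_0 − rank ∂_1 = 2 − 0 = 2, and there is no ∂_1, so H_0 = Z^2.

(K is a triangulation of a set of 2 points.)

H_0 ≅ Z^2.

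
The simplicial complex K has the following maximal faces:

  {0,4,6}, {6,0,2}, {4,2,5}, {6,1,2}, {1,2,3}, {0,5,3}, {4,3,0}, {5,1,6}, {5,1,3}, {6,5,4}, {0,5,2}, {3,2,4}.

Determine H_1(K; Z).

Take the total order 0 < 1 < 2 < 3 < 4 < 5 < 6 on the vertex set. Then K (dimension 2) consists of the simplices:

  0-simplices (7): [0], [1], [2], [3], [4], [5], [6]
  1-simplices (18): [0,2], [0,3], [0,4], [0,5], [0,6], [1,2], [1,3], [1,5], [1,6], [2,3], [2,4], [2,5], [2,6], [3,4], [3,5], [4,5], [4,6], [5,6]
  2-simplices (12): [0,2,5], [0,2,6], [0,3,4], [0,3,5], [0,4,6], [1,2,3], [1,2,6], [1,3,5], [1,5,6], [2,3,4], [2,4,5], [4,5,6]

Hence C_0 ≅ Z^7, C_1 ≅ Z^18, C_2 ≅ Z^12.

The boundary map ∂_1: C_1 → C_0 sends each edge [p,q] (with p < q) to q − p. For instance
  ∂[4,6] = [6] − [4].
The resulting 7×18 matrix has rank 6, and its Smith normal form has invariant factors (1,1,1,1,1,1).

∂_2: C_2 → C_1 acts by ∂[p,q,r] = [q,r] − [p,r] + [p,q]. For instance
  ∂[1,2,6] = [2,6] − [1,6] + [1,2],
  ∂[4,5,6] = [5,6] − [4,6] + [4,5].
The resulting 18×12 matrix has rank 12, and its Smith normal form has invariant factors (1,1,1,1,1,1,1,1,1,1,1,2).

Now H_k = ker ∂_k / im ∂_{k+1}, so:

  H_1: rank ker ∂_1 − rank ∂_2 = (18 − 6) − 12 = 0, and ∂_2 has invariant factor 2 > 1, so H_1 = Z/2Z.

H_1 ≅ Z/2Z.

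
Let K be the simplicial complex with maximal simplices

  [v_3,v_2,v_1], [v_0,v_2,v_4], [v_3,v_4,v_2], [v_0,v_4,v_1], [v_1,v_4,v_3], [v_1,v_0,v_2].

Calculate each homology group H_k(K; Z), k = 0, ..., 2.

We work with the vertex ordering v_0 < v_1 < v_2 < v_3 < v_4. The simplices of K, each written with vertices in increasing order, are:

  0-simplices (5): [v_0], [v_1], [v_2], [v_3], [v_4]
  1-simplices (9): [v_0,v_1], [v_0,v_2], [v_0,v_4], [v_1,v_2], [v_1,v_3], [v_1,v_4], [v_2,v_3], [v_2,v_4], [v_3,v_4]
  2-simplices (6): [v_0,v_1,v_2], [v_0,v_1,v_4], [v_0,v_2,v_4], [v_1,v_2,v_3], [v_1,v_3,v_4], [v_2,v_3,v_4]

so the chain groups are C_0 ≅ Z^5, C_1 ≅ Z^9, C_2 ≅ Z^6.

Boundary ∂_1: C_1 → C_0 sends each edge [p,q] (with p < q) to q − p.
This gives a 5×9 integer matrix of rank 4; reducing to Smith normal form yields diagonal entries (1,1,1,1).

The boundary map ∂_2: C_2 → C_1 acts by ∂[p,q,r] = [q,r] − [p,r] + [p,q]. For instance
  ∂[v_1,v_3,v_4] = [v_3,v_4] − [v_1,v_4] + [v_1,v_3],
  ∂[v_0,v_1,v_4] = [v_1,v_4] − [v_0,v_4] + [v_0,v_1].
This gives a 9×6 integer matrix of rank 5; reducing to Smith normal form yields diagonal entries (1,1,1,1,1).

Computing H_k = (kernel of ∂_k) / (image of ∂_{k+1}):

  H_0: rank C_0 − rank ∂_1 = 5 − 4 = 1, and the invariant factors of ∂_1 are all 1, so H_0 ≅ Z.
  H_1: rank ker ∂_1 − rank ∂_2 = (9 − 4) − 5 = 0, and the invariant factors of ∂_2 are all 1, so H_1 ≅ 0.
  H_2: rank ker ∂_2 − rank ∂_3 = (6 − 5) − 0 = 1, and there is no ∂_3, so H_2 ≅ Z.

H_0 ≅ Z,  H_1 = 0,  H_2 ≅ Z.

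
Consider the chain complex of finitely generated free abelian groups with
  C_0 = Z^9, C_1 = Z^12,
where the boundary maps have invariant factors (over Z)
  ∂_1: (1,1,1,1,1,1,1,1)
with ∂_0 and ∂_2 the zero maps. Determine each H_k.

H_0: b_0 = 9 − 0 − 8 = 1; torsion from ∂_1 factors > 1: none. So H_0 = Z.
H_1: b_1 = 12 − 8 − 0 = 4; torsion from ∂_2 factors > 1: none. So H_1 = Z^4.

H_0 = Z,  H_1 = Z^4.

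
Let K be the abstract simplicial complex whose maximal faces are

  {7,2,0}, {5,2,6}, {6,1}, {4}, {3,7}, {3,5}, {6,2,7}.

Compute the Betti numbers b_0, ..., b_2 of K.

b_0 = 2, b_1 = 1, b_2 = 0.

Take the total order 0 < 1 < 2 < 3 < 4 < 5 < 6 < 7 on the vertex set. Then K (dimension 2) consists of the simplices:

  0-simplices (8): [0], [1], [2], [3], [4], [5], [6], [7]
  1-simplices (10): [0,2], [0,7], [1,6], [2,5], [2,6], [2,7], [3,5], [3,7], [5,6], [6,7]
  2-simplices (3): [0,2,7], [2,5,6], [2,6,7]

Hence C_0 ≅ Z^8, C_1 ≅ Z^10, C_2 ≅ Z^3.

∂_1: C_1 → C_0 is given by ∂[p,q] = [q] − [p].
The 8×10 boundary matrix has rank 6 and Smith normal form diag(1,1,1,1,1,1).

Boundary ∂_2: C_2 → C_1 acts by ∂[p,q,r] = [q,r] − [p,r] + [p,q]. For instance
  ∂[2,5,6] = [5,6] − [2,6] + [2,5],
  ∂[0,2,7] = [2,7] − [0,7] + [0,2].
The 10×3 boundary matrix has rank 3 and Smith normal form diag(1,1,1).

Computing H_k = (kernel of ∂_k) / (image of ∂_{k+1}):

  H_0: rank C_0 − rank ∂_1 = 8 − 6 = 2, and the invariant factors of ∂_1 are all 1, so H_0 = Z^2.
  H_1: rank ker ∂_1 − rank ∂_2 = (10 − 6) − 3 = 1, and the invariant factors of ∂_2 are all 1, so H_1 = Z.
  H_2: rank ker ∂_2 − rank ∂_3 = (3 − 3) − 0 = 0, and there is no ∂_3, so H_2 = 0.

As a check, the Euler characteristic is 8 − 10 + 3 = 1, which agrees with 2 − 1 + 0 = 1.

Hence the Betti numbers are b_0 = 2, b_1 = 1, b_2 = 0.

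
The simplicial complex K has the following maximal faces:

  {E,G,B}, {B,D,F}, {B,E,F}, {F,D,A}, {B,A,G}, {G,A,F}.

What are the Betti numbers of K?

K has 6 vertices, 12 edges, 6 triangles.
rank ∂_0 = 0, rank ∂_1 = 5 ⇒ b_0 = 6 − 0 − 5 = 1; all invariant factors of ∂_1 are 1 so no torsion. So H_0 ≅ Z.
rank ∂_1 = 5, rank ∂_2 = 6 ⇒ b_1 = 12 − 5 − 6 = 1; all invariant factors of ∂_2 are 1 so no torsion. So H_1 ≅ Z.
rank ∂_2 = 6, rank ∂_3 = 0 ⇒ b_2 = 6 − 6 − 0 = 0. So H_2 ≅ 0.

b_0 = 1, b_1 = 1, b_2 = 0.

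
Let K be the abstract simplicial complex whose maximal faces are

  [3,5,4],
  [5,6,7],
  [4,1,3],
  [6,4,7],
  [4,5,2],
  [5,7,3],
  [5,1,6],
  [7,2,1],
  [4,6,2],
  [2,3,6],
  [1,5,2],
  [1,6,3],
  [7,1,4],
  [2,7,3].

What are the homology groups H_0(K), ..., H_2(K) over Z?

H_0 ≅ Z,  H_1 ≅ Z^2,  H_2 ≅ Z.

Fix the vertex order 1 < 2 < 3 < 4 < 5 < 6 < 7 and write every simplex with vertices in increasing order. Then dim K = 2 and the simplices of K are:

  0-simplices (7): [1], [2], [3], [4], [5], [6], [7]
  1-simplices (21): [1,2], [1,3], [1,4], [1,5], [1,6], [1,7], [2,3], [2,4], [2,5], [2,6], [2,7], [3,4], [3,5], [3,6], [3,7], [4,5], [4,6], [4,7], [5,6], [5,7], [6,7]
  2-simplices (14): [1,2,5], [1,2,7], [1,3,4], [1,3,6], [1,4,7], [1,5,6], [2,3,6], [2,3,7], [2,4,5], [2,4,6], [3,4,5], [3,5,7], [4,6,7], [5,6,7]

so the chain groups are C_0 ≅ Z^7, C_1 ≅ Z^21, C_2 ≅ Z^14.

Boundary ∂_1: C_1 → C_0 is given by ∂[p,q] = [q] − [p].
This gives a 7×21 integer matrix of rank 6; reducing to Smith normal form yields diagonal entries (1,1,1,1,1,1).

∂_2: C_2 → C_1 maps a triangle to the signed sum of its edges. For instance
  ∂[2,4,6] = [4,6] − [2,6] + [2,4],
  ∂[4,6,7] = [6,7] − [4,7] + [4,6].
The resulting 21×14 matrix has rank 13, and its Smith normal form has invariant factors (1,1,1,1,1,1,1,1,1,1,1,1,1).

Now H_k = ker ∂_k / im ∂_{k+1}, so:

  H_0: rank C_0 − rank ∂_1 = 7 − 6 = 1, and the invariant factors of ∂_1 are all 1, so H_0 = Z.
  H_1: rank ker ∂_1 − rank ∂_2 = (21 − 6) − 13 = 2, and the invariant factors of ∂_2 are all 1, so H_1 = Z^2.
  H_2: rank ker ∂_2 − rank ∂_3 = (14 − 13) − 0 = 1, and there is no ∂_3, so H_2 = Z.

(K is a triangulation of the torus T^2.)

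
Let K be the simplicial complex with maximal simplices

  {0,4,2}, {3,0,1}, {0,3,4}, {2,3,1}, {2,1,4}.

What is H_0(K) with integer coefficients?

H_0 = Z.

We work with the vertex ordering 0 < 1 < 2 < 3 < 4. The simplices of K, each written with vertices in increasing order, are:

  0-simplices (5): [0], [1], [2], [3], [4]
  1-simplices (10): [0,1], [0,2], [0,3], [0,4], [1,2], [1,3], [1,4], [2,3], [2,4], [3,4]
  2-simplices (5): [0,1,3], [0,2,4], [0,3,4], [1,2,3], [1,2,4]

giving chain groups C_0 ≅ Z^5, C_1 ≅ Z^10, C_2 ≅ Z^5.

Boundary ∂_1: C_1 → C_0 maps an edge to its endpoints' difference, ∂[p,q] = q − p.
The resulting 5×10 matrix has rank 4, and its Smith normal form has invariant factors (1,1,1,1).

Boundary ∂_2: C_2 → C_1 acts by ∂[p,q,r] = [q,r] − [p,r] + [p,q]. For instance
  ∂[0,3,4] = [3,4] − [0,4] + [0,3],
  ∂[0,1,3] = [1,3] − [0,3] + [0,1].
As a 10×5 matrix over Z this has rank 5, with invariant factors (1,1,1,1,1).

Computing H_k = (kernel of ∂_k) / (image of ∂_{k+1}):

  H_0: rank C_0 − rank ∂_1 = 5 − 4 = 1, and the invariant factors of ∂_1 are all 1, so H_0 = Z.

(K is a triangulation of the Möbius band.)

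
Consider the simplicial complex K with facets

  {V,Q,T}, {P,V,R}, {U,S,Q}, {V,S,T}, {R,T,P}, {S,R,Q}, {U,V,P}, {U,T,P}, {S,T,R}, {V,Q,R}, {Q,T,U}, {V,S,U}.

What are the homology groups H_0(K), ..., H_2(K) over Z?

H_0 = Z,  H_1 = Z/2,  H_2 = 0.

Take the total order P < Q < R < S < T < U < V on the vertex set. Then K (dimension 2) consists of the simplices:

  0-simplices (7): P, Q, R, S, T, U, V
  1-simplices (18): PR, PT, PU, PV, QR, QS, QT, QU, QV, RS, RT, RV, ST, SU, SV, TU, TV, UV
  2-simplices (12): PRT, PRV, PTU, PUV, QRS, QRV, QSU, QTU, QTV, RST, STV, SUV

Hence C_0 ≅ Z^7, C_1 ≅ Z^18, C_2 ≅ Z^12.

∂_1: C_1 → C_0 sends each edge [p,q] (with p < q) to q − p.
The 7×18 boundary matrix has rank 6 and Smith normal form diag(1,1,1,1,1,1).

∂_2: C_2 → C_1 sends each 2-simplex [p,q,r] to [q,r] − [p,r] + [p,q]. For instance
  ∂PRV = RV − PV + PR,
  ∂QRV = RV − QV + QR.
The resulting 18×12 matrix has rank 12, and its Smith normal form has invariant factors (1,1,1,1,1,1,1,1,1,1,1,2).

Reading off H_k = ker ∂_k / im ∂_{k+1}:

  H_0: rank C_0 − rank ∂_1 = 7 − 6 = 1, and the invariant factors of ∂_1 are all 1, so H_0 = Z.
  H_1: rank ker ∂_1 − rank ∂_2 = (18 − 6) − 12 = 0, and ∂_2 has invariant factor 2 > 1, so H_1 = Z/2.
  H_2: rank ker ∂_2 − rank ∂_3 = (12 − 12) − 0 = 0, and there is no ∂_3, so H_2 = 0.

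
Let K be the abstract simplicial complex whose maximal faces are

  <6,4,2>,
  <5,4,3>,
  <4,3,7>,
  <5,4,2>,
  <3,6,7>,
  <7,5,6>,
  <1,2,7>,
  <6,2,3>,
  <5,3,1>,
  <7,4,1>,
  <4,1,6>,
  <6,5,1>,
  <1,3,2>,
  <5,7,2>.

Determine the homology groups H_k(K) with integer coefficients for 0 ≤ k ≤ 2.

Order the vertices as 1 < 2 < 3 < 4 < 5 < 6 < 7. Listing each simplex with vertices in this order, K has dimension 2 with simplices:

  0-simplices (7): [1], [2], [3], [4], [5], [6], [7]
  1-simplices (21): [1,2], [1,3], [1,4], [1,5], [1,6], [1,7], [2,3], [2,4], [2,5], [2,6], [2,7], [3,4], [3,5], [3,6], [3,7], [4,5], [4,6], [4,7], [5,6], [5,7], [6,7]
  2-simplices (14): [1,2,3], [1,2,7], [1,3,5], [1,4,6], [1,4,7], [1,5,6], [2,3,6], [2,4,5], [2,4,6], [2,5,7], [3,4,5], [3,4,7], [3,6,7], [5,6,7]

so the chain groups are C_0 ≅ Z^7, C_1 ≅ Z^21, C_2 ≅ Z^14.

The boundary map ∂_1: C_1 → C_0 sends each edge [p,q] (with p < q) to q − p.
This gives a 7×21 integer matrix of rank 6; reducing to Smith normal form yields diagonal entries (1,1,1,1,1,1).

Boundary ∂_2: C_2 → C_1 maps a triangle to the signed sum of its edges. For instance
  ∂[2,4,6] = [4,6] − [2,6] + [2,4],
  ∂[5,6,7] = [6,7] − [5,7] + [5,6].
This gives a 21×14 integer matrix of rank 13; reducing to Smith normal form yields diagonal entries (1,1,1,1,1,1,1,1,1,1,1,1,1).

Reading off H_k = ker ∂_k / im ∂_{k+1}:

  H_0: rank C_0 − rank ∂_1 = 7 − 6 = 1, and the invariant factors of ∂_1 are all 1, so H_0 ≅ Z.
  H_1: rank ker ∂_1 − rank ∂_2 = (21 − 6) − 13 = 2, and the invariant factors of ∂_2 are all 1, so H_1 ≅ Z^2.
  H_2: rank ker ∂_2 − rank ∂_3 = (14 − 13) − 0 = 1, and there is no ∂_3, so H_2 ≅ Z.

As a check, the Euler characteristic is 7 − 21 + 14 = 0, which agrees with 1 − 2 + 1 = 0.

H_0 ≅ Z,  H_1 ≅ Z^2,  H_2 ≅ Z.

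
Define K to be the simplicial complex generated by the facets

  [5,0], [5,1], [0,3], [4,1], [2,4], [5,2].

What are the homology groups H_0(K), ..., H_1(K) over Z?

H_0 = Z,  H_1 = Z.

Order the vertices as 0 < 1 < 2 < 3 < 4 < 5. Listing each simplex with vertices in this order, K has dimension 1 with simplices:

  0-simplices (6): [0], [1], [2], [3], [4], [5]
  1-simplices (6): [0,3], [0,5], [1,4], [1,5], [2,4], [2,5]

giving chain groups C_0 ≅ Z^6, C_1 ≅ Z^6.

The boundary map ∂_1: C_1 → C_0 sends each edge [p,q] (with p < q) to q − p.
The 6×6 boundary matrix has rank 5 and Smith normal form diag(1,1,1,1,1).

Now H_k = ker ∂_k / im ∂_{k+1}, so:

  H_0: rank C_0 − rank ∂_1 = 6 − 5 = 1, and the invariant factors of ∂_1 are all 1, so H_0 = Z.
  H_1: rank ker ∂_1 − rank ∂_2 = (6 − 5) − 0 = 1, and there is no ∂_2, so H_1 = Z.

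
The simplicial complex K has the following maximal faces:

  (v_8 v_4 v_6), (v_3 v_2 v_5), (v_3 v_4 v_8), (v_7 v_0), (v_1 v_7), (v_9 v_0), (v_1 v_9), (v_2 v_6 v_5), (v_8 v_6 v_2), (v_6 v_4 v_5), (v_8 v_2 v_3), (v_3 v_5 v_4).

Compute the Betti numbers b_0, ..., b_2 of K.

b_0 = 2, b_1 = 1, b_2 = 1.

Fix the vertex order v_0 < v_1 < v_2 < v_3 < v_4 < v_5 < v_6 < v_7 < v_8 < v_9 and write every simplex with vertices in increasing order. Then dim K = 2 and the simplices of K are:

  0-simplices (10): [v_0], [v_1], [v_2], [v_3], [v_4], [v_5], [v_6], [v_7], [v_8], [v_9]
  1-simplices (16): (16 of them)
  2-simplices (8): [v_2,v_3,v_5], [v_2,v_3,v_8], [v_2,v_5,v_6], [v_2,v_6,v_8], [v_3,v_4,v_5], [v_3,v_4,v_8], [v_4,v_5,v_6], [v_4,v_6,v_8]

so the chain groups are C_0 ≅ Z^10, C_1 ≅ Z^16, C_2 ≅ Z^8.

∂_1: C_1 → C_0 maps an edge to its endpoints' difference, ∂[p,q] = q − p. For instance
  ∂[v_0,v_7] = [v_7] − [v_0].
As a 10×16 matrix over Z this has rank 8, with invariant factors (1,1,1,1,1,1,1,1).

Boundary ∂_2: C_2 → C_1 sends each 2-simplex [p,q,r] to [q,r] − [p,r] + [p,q]. For instance
  ∂[v_2,v_3,v_8] = [v_3,v_8] − [v_2,v_8] + [v_2,v_3],
  ∂[v_3,v_4,v_8] = [v_4,v_8] − [v_3,v_8] + [v_3,v_4].
As a 16×8 matrix over Z this has rank 7, with invariant factors (1,1,1,1,1,1,1).

Now H_k = ker ∂_k / im ∂_{k+1}, so:

  H_0: rank C_0 − rank ∂_1 = 10 − 8 = 2, and the invariant factors of ∂_1 are all 1, so H_0 = Z^2.
  H_1: rank ker ∂_1 − rank ∂_2 = (16 − 8) − 7 = 1, and the invariant factors of ∂_2 are all 1, so H_1 = Z.
  H_2: rank ker ∂_2 − rank ∂_3 = (8 − 7) − 0 = 1, and there is no ∂_3, so H_2 = Z.

Hence the Betti numbers are b_0 = 2, b_1 = 1, b_2 = 1.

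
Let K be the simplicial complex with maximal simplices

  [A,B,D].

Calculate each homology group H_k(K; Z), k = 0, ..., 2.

H_0 ≅ Z,  H_1 = 0,  H_2 = 0.

We work with the vertex ordering A < B < D. The simplices of K, each written with vertices in increasing order, are:

  0-simplices (3): A, B, D
  1-simplices (3): AB, AD, BD
  2-simplices (1): ABD

so the chain groups are C_0 ≅ Z^3, C_1 ≅ Z^3, C_2 ≅ Z^1.

The boundary map ∂_1: C_1 → C_0 maps an edge to its endpoints' difference, ∂[p,q] = q − p.
This gives a 3×3 integer matrix of rank 2; reducing to Smith normal form yields diagonal entries (1,1).

Boundary ∂_2: C_2 → C_1 maps a triangle to the signed sum of its edges. For instance
  ∂ABD = BD − AD + AB.
The resulting 3×1 matrix has rank 1, and its Smith normal form has invariant factors (1).

From H_k ≅ ker(∂_k) / im(∂_{k+1}) we obtain:

  H_0: rank C_0 − rank ∂_1 = 3 − 2 = 1, and the invariant factors of ∂_1 are all 1, so H_0 = Z.
  H_1: rank ker ∂_1 − rank ∂_2 = (3 − 2) − 1 = 0, and the invariant factors of ∂_2 are all 1, so H_1 = 0.
  H_2: rank ker ∂_2 − rank ∂_3 = (1 − 1) − 0 = 0, and there is no ∂_3, so H_2 = 0.

(K is a triangulation of the 2-simplex.)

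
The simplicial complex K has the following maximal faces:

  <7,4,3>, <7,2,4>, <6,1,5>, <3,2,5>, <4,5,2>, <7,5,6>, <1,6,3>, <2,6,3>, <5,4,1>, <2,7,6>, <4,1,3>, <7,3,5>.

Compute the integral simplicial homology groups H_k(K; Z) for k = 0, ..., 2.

Fix the vertex order 1 < 2 < 3 < 4 < 5 < 6 < 7 and write every simplex with vertices in increasing order. Then dim K = 2 and the simplices of K are:

  0-simplices (7): [1], [2], [3], [4], [5], [6], [7]
  1-simplices (18): [1,3], [1,4], [1,5], [1,6], [2,3], [2,4], [2,5], [2,6], [2,7], [3,4], [3,5], [3,6], [3,7], [4,5], [4,7], [5,6], [5,7], [6,7]
  2-simplices (12): [1,3,4], [1,3,6], [1,4,5], [1,5,6], [2,3,5], [2,3,6], [2,4,5], [2,4,7], [2,6,7], [3,4,7], [3,5,7], [5,6,7]

so the chain groups are C_0 ≅ Z^7, C_1 ≅ Z^18, C_2 ≅ Z^12.

Boundary ∂_1: C_1 → C_0 maps an edge to its endpoints' difference, ∂[p,q] = q − p. For instance
  ∂[3,4] = [4] − [3].
As a 7×18 matrix over Z this has rank 6, with invariant factors (1,1,1,1,1,1).

Boundary ∂_2: C_2 → C_1 sends each 2-simplex [p,q,r] to [q,r] − [p,r] + [p,q]. For instance
  ∂[2,3,6] = [3,6] − [2,6] + [2,3],
  ∂[1,4,5] = [4,5] − [1,5] + [1,4].
The 18×12 boundary matrix has rank 12 and Smith normal form diag(1,1,1,1,1,1,1,1,1,1,1,2).

From H_k ≅ ker(∂_k) / im(∂_{k+1}) we obtain:

  H_0: rank C_0 − rank ∂_1 = 7 − 6 = 1, and the invariant factors of ∂_1 are all 1, so H_0 ≅ Z.
  H_1: rank ker ∂_1 − rank ∂_2 = (18 − 6) − 12 = 0, and ∂_2 has invariant factor 2 > 1, so H_1 ≅ Z_2.
  H_2: rank ker ∂_2 − rank ∂_3 = (12 − 12) − 0 = 0, and there is no ∂_3, so H_2 ≅ 0.

As a check, the Euler characteristic is 7 − 18 + 12 = 1, which agrees with 1 − 0 + 0 = 1.
(K is a triangulation of the real projective plane RP^2.)

H_0 ≅ Z,  H_1 ≅ Z_2,  H_2 = 0.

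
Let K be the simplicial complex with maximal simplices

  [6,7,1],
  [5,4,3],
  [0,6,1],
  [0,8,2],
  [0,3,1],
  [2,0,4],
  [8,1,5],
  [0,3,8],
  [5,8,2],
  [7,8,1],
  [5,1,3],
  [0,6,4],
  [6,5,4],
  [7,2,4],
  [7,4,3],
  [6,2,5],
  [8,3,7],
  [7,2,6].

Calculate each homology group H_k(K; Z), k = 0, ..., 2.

H_0 ≅ Z,  H_1 ≅ Z ⊕ Z/2Z,  H_2 = 0.

We work with the vertex ordering 0 < 1 < 2 < 3 < 4 < 5 < 6 < 7 < 8. The simplices of K, each written with vertices in increasing order, are:

  0-simplices (9): [0], [1], [2], [3], [4], [5], [6], [7], [8]
  1-simplices (27): (27 of them)
  2-simplices (18): [0,1,3], [0,1,6], [0,2,4], [0,2,8], [0,3,8], [0,4,6], [1,3,5], [1,5,8], [1,6,7], [1,7,8], [2,4,7], [2,5,6], [2,5,8], [2,6,7], [3,4,5], [3,4,7], [3,7,8], [4,5,6]

Hence C_0 ≅ Z^9, C_1 ≅ Z^27, C_2 ≅ Z^18.

∂_1: C_1 → C_0 sends each edge [p,q] (with p < q) to q − p. For instance
  ∂[3,7] = [7] − [3].
The 9×27 boundary matrix has rank 8 and Smith normal form diag(1,1,1,1,1,1,1,1).

∂_2: C_2 → C_1 sends each 2-simplex [p,q,r] to [q,r] − [p,r] + [p,q]. For instance
  ∂[2,4,7] = [4,7] − [2,7] + [2,4],
  ∂[1,3,5] = [3,5] − [1,5] + [1,3].
The resulting 27×18 matrix has rank 18, and its Smith normal form has invariant factors (1,1,1,1,1,1,1,1,1,1,1,1,1,1,1,1,1,2).

Now H_k = ker ∂_k / im ∂_{k+1}, so:

  H_0: rank C_0 − rank ∂_1 = 9 − 8 = 1, and the invariant factors of ∂_1 are all 1, so H_0 = Z.
  H_1: rank ker ∂_1 − rank ∂_2 = (27 − 8) − 18 = 1, and ∂_2 has invariant factor 2 > 1, so H_1 = Z ⊕ Z/2Z.
  H_2: rank ker ∂_2 − rank ∂_3 = (18 − 18) − 0 = 0, and there is no ∂_3, so H_2 = 0.

As a check, the Euler characteristic is 9 − 27 + 18 = 0, which agrees with 1 − 1 + 0 = 0.
(K is a triangulation of the Klein bottle.)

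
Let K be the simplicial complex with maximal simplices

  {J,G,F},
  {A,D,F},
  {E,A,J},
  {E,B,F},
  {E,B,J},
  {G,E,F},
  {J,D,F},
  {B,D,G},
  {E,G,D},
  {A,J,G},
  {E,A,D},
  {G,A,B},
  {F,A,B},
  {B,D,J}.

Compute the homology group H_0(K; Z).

Take the total order A < B < D < E < F < G < J on the vertex set. Then K (dimension 2) consists of the simplices:

  0-simplices (7): A, B, D, E, F, G, J
  1-simplices (21): AB, AD, AE, AF, AG, AJ, BD, BE, BF, BG, BJ, DE, DF, DG, DJ, EF, EG, EJ, FG, FJ, GJ
  2-simplices (14): ABF, ABG, ADE, ADF, AEJ, AGJ, BDG, BDJ, BEF, BEJ, DEG, DFJ, EFG, FGJ

giving chain groups C_0 ≅ Z^7, C_1 ≅ Z^21, C_2 ≅ Z^14.

∂_1: C_1 → C_0 sends each edge [p,q] (with p < q) to q − p. For instance
  ∂BD = D − B.
As a 7×21 matrix over Z this has rank 6, with invariant factors (1,1,1,1,1,1).

The boundary map ∂_2: C_2 → C_1 acts by ∂[p,q,r] = [q,r] − [p,r] + [p,q]. For instance
  ∂DEG = EG − DG + DE,
  ∂FGJ = GJ − FJ + FG.
The 21×14 boundary matrix has rank 13 and Smith normal form diag(1,1,1,1,1,1,1,1,1,1,1,1,1).

Computing H_k = (kernel of ∂_k) / (image of ∂_{k+1}):

  H_0: rank C_0 − rank ∂_1 = 7 − 6 = 1, and the invariant factors of ∂_1 are all 1, so H_0 = Z.

(K is a triangulation of the torus T^2.)

H_0 ≅ Z.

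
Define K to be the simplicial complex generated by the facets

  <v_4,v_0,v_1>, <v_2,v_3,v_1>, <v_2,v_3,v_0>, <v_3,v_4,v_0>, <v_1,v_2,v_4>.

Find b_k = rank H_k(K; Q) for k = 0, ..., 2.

b_0 = 1, b_1 = 1, b_2 = 0.

Order the vertices as v_0 < v_1 < v_2 < v_3 < v_4. Listing each simplex with vertices in this order, K has dimension 2 with simplices:

  0-simplices (5): [v_0], [v_1], [v_2], [v_3], [v_4]
  1-simplices (10): [v_0,v_1], [v_0,v_2], [v_0,v_3], [v_0,v_4], [v_1,v_2], [v_1,v_3], [v_1,v_4], [v_2,v_3], [v_2,v_4], [v_3,v_4]
  2-simplices (5): [v_0,v_1,v_4], [v_0,v_2,v_3], [v_0,v_3,v_4], [v_1,v_2,v_3], [v_1,v_2,v_4]

Hence C_0 ≅ Z^5, C_1 ≅ Z^10, C_2 ≅ Z^5.

The boundary map ∂_1: C_1 → C_0 maps an edge to its endpoints' difference, ∂[p,q] = q − p. For instance
  ∂[v_1,v_3] = [v_3] − [v_1].
The 5×10 boundary matrix has rank 4 and Smith normal form diag(1,1,1,1).

Boundary ∂_2: C_2 → C_1 maps a triangle to the signed sum of its edges. For instance
  ∂[v_0,v_3,v_4] = [v_3,v_4] − [v_0,v_4] + [v_0,v_3],
  ∂[v_0,v_1,v_4] = [v_1,v_4] − [v_0,v_4] + [v_0,v_1].
This gives a 10×5 integer matrix of rank 5; reducing to Smith normal form yields diagonal entries (1,1,1,1,1).

Reading off H_k = ker ∂_k / im ∂_{k+1}:

  H_0: rank C_0 − rank ∂_1 = 5 − 4 = 1, and the invariant factors of ∂_1 are all 1, so H_0 ≅ Z.
  H_1: rank ker ∂_1 − rank ∂_2 = (10 − 4) − 5 = 1, and the invariant factors of ∂_2 are all 1, so H_1 ≅ Z.
  H_2: rank ker ∂_2 − rank ∂_3 = (5 − 5) − 0 = 0, and there is no ∂_3, so H_2 ≅ 0.

As a check, the Euler characteristic is 5 − 10 + 5 = 0, which agrees with 1 − 1 + 0 = 0.
(K is a triangulation of the Möbius band.)

Hence the Betti numbers are b_0 = 1, b_1 = 1, b_2 = 0.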